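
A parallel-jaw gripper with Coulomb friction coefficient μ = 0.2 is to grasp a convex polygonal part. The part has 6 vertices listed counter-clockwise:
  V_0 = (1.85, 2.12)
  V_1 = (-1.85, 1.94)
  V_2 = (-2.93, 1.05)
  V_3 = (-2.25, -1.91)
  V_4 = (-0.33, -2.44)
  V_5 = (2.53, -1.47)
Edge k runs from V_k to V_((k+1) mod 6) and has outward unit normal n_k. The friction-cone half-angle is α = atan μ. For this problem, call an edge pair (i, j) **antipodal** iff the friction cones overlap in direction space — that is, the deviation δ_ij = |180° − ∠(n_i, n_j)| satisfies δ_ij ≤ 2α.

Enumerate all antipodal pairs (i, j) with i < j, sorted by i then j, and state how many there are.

α = atan 0.2 = 11.31°;  2α = 22.62°
n_0 = (-0.0486, +0.9988)
n_1 = (-0.6360, +0.7717)
n_2 = (-0.9746, -0.2239)
n_3 = (-0.2661, -0.9639)
n_4 = (+0.3212, -0.9470)
n_5 = (+0.9825, +0.1861)
  (0,1): δ = 143.29°  ·
  (0,2): δ = 79.85°  ·
  (0,3): δ = 18.22°  ✓
  (0,4): δ = 15.95°  ✓
  (0,5): δ = 97.94°  ·
  (1,2): δ = 116.55°  ·
  (1,3): δ = 54.92°  ·
  (1,4): δ = 20.76°  ✓
  (1,5): δ = 61.23°  ·
  (2,3): δ = 118.37°  ·
  (2,4): δ = 84.20°  ·
  (2,5): δ = 2.21°  ✓
  (3,4): δ = 145.83°  ·
  (3,5): δ = 63.84°  ·
  (4,5): δ = 98.01°  ·
antipodal pairs: 4

count = 4; pairs: (0,3), (0,4), (1,4), (2,5)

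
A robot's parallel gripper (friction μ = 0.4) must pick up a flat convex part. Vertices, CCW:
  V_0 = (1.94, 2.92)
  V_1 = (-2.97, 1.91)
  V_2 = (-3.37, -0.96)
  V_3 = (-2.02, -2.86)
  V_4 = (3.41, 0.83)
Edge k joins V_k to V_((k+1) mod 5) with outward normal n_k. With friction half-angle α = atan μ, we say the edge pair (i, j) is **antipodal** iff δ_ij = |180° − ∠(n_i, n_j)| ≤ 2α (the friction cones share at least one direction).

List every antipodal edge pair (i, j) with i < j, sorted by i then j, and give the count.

count = 3; pairs: (0,3), (1,4), (2,4)

α = atan 0.4 = 21.80°;  2α = 43.60°
n_0 = (-0.2015, +0.9795)
n_1 = (-0.9904, +0.1380)
n_2 = (-0.8152, -0.5792)
n_3 = (+0.5621, -0.8271)
n_4 = (+0.8179, +0.5753)
  (0,1): δ = 109.56°  ·
  (0,2): δ = 66.23°  ·
  (0,3): δ = 22.57°  ✓
  (0,4): δ = 113.50°  ·
  (1,2): δ = 136.67°  ·
  (1,3): δ = 47.87°  ·
  (1,4): δ = 43.05°  ✓
  (2,3): δ = 91.20°  ·
  (2,4): δ = 0.27°  ✓
  (3,4): δ = 89.08°  ·
antipodal pairs: 3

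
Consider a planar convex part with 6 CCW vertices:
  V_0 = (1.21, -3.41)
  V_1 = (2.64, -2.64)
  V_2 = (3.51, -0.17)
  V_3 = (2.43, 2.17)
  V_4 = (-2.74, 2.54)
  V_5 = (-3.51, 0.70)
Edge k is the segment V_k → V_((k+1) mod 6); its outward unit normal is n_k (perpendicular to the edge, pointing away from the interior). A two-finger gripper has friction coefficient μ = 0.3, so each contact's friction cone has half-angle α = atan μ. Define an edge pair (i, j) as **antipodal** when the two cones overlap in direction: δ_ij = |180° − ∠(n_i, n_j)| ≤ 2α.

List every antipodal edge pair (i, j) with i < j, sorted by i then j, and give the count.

count = 3; pairs: (0,3), (1,4), (2,5)

α = atan 0.3 = 16.70°;  2α = 33.40°
n_0 = (+0.4741, -0.8805)
n_1 = (+0.9432, -0.3322)
n_2 = (+0.9080, +0.4191)
n_3 = (+0.0714, +0.9974)
n_4 = (-0.9225, +0.3860)
n_5 = (-0.6567, -0.7542)
  (0,1): δ = 137.70°  ·
  (0,2): δ = 93.53°  ·
  (0,3): δ = 32.39°  ✓
  (0,4): δ = 38.99°  ·
  (0,5): δ = 110.65°  ·
  (1,2): δ = 135.82°  ·
  (1,3): δ = 74.69°  ·
  (1,4): δ = 3.30°  ✓
  (1,5): δ = 68.36°  ·
  (2,3): δ = 118.87°  ·
  (2,4): δ = 47.48°  ·
  (2,5): δ = 24.18°  ✓
  (3,4): δ = 108.61°  ·
  (3,5): δ = 36.95°  ·
  (4,5): δ = 108.34°  ·
antipodal pairs: 3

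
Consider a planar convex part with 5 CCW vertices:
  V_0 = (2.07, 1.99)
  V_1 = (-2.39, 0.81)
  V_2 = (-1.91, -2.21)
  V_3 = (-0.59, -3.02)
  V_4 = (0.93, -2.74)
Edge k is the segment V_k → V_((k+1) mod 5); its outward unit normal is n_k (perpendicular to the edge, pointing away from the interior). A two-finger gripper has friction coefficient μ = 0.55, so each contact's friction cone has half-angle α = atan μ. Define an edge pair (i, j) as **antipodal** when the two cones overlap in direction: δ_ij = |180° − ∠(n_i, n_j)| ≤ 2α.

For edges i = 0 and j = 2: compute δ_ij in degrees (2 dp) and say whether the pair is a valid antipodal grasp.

δ = 46.35°, valid

α = atan 0.55 = 28.81°;  2α = 57.62°
edge 0: e_0 = (-4.46, -1.18);  n_0 = (-0.2558, +0.9667)
edge 2: e_2 = (+1.32, -0.81);  n_2 = (-0.5230, -0.8523)
∠(n_0, n_2) = 133.65°
δ = |180° − 133.65°| = 46.35°
46.35° ≤ 2α = 57.62°  →  valid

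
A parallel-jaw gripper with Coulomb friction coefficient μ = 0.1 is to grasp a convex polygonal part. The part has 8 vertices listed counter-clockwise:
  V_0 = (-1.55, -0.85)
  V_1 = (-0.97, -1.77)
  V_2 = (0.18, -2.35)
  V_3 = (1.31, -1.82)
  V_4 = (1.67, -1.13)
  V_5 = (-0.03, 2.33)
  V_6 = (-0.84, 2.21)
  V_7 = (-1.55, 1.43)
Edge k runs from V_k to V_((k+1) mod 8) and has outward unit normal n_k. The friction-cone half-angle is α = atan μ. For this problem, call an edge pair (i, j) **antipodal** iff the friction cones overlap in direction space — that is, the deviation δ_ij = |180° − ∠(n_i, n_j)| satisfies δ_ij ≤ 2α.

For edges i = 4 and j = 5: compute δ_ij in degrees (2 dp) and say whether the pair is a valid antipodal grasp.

δ = 107.74°, invalid

α = atan 0.1 = 5.71°;  2α = 11.42°
edge 4: e_4 = (-1.70, +3.46);  n_4 = (+0.8975, +0.4410)
edge 5: e_5 = (-0.81, -0.12);  n_5 = (-0.1465, +0.9892)
∠(n_4, n_5) = 72.26°
δ = |180° − 72.26°| = 107.74°
107.74° > 2α = 11.42°  →  invalid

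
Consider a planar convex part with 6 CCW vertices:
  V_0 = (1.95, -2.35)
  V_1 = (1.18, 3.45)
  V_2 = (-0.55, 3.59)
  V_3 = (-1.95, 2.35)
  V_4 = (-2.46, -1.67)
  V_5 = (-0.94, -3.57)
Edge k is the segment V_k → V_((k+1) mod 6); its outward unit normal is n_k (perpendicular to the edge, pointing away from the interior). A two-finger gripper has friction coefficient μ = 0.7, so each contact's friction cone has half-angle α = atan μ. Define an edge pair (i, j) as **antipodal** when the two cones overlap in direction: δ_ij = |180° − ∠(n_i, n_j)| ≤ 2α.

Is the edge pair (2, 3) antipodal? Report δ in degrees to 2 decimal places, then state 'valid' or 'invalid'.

α = atan 0.7 = 34.99°;  2α = 69.98°
edge 2: e_2 = (-1.40, -1.24);  n_2 = (-0.6630, +0.7486)
edge 3: e_3 = (-0.51, -4.02);  n_3 = (-0.9920, +0.1259)
∠(n_2, n_3) = 41.24°
δ = |180° − 41.24°| = 138.76°
138.76° > 2α = 69.98°  →  invalid

δ = 138.76°, invalid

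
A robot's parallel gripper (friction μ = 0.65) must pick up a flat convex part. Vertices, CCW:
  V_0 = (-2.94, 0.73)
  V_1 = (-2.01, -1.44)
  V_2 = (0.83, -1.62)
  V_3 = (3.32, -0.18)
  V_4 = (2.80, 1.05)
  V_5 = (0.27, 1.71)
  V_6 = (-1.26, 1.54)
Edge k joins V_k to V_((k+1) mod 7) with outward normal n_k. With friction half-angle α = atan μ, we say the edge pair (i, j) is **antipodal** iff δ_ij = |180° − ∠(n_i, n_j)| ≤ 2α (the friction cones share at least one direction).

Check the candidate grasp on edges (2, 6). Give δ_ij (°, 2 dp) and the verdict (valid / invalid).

δ = 4.30°, valid

α = atan 0.65 = 33.02°;  2α = 66.05°
edge 2: e_2 = (+2.49, +1.44);  n_2 = (+0.5006, -0.8657)
edge 6: e_6 = (-1.68, -0.81);  n_6 = (-0.4343, +0.9008)
∠(n_2, n_6) = 175.70°
δ = |180° − 175.70°| = 4.30°
4.30° ≤ 2α = 66.05°  →  valid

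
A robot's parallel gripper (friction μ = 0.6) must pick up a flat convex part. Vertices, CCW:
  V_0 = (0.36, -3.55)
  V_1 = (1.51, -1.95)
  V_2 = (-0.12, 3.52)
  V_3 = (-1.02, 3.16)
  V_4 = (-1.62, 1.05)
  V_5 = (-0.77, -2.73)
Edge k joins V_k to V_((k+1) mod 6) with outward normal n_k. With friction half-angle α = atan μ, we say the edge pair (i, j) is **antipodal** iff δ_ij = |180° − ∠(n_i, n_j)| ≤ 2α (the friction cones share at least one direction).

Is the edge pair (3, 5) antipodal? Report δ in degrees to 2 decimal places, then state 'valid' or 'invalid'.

α = atan 0.6 = 30.96°;  2α = 61.93°
edge 3: e_3 = (-0.60, -2.11);  n_3 = (-0.9619, +0.2735)
edge 5: e_5 = (+1.13, -0.82);  n_5 = (-0.5873, -0.8094)
∠(n_3, n_5) = 69.91°
δ = |180° − 69.91°| = 110.09°
110.09° > 2α = 61.93°  →  invalid

δ = 110.09°, invalid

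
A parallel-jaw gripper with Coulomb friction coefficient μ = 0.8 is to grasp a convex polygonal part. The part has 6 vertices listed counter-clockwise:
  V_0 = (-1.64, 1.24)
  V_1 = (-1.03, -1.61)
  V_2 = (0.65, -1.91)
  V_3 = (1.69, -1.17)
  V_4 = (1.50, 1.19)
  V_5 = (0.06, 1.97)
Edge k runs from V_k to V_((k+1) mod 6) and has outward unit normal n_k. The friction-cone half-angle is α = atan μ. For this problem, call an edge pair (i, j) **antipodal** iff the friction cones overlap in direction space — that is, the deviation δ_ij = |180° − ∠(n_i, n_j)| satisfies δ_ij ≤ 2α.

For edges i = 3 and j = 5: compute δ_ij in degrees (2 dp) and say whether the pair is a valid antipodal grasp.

α = atan 0.8 = 38.66°;  2α = 77.32°
edge 3: e_3 = (-0.19, +2.36);  n_3 = (+0.9968, +0.0802)
edge 5: e_5 = (-1.70, -0.73);  n_5 = (-0.3946, +0.9189)
∠(n_3, n_5) = 108.64°
δ = |180° − 108.64°| = 71.36°
71.36° ≤ 2α = 77.32°  →  valid

δ = 71.36°, valid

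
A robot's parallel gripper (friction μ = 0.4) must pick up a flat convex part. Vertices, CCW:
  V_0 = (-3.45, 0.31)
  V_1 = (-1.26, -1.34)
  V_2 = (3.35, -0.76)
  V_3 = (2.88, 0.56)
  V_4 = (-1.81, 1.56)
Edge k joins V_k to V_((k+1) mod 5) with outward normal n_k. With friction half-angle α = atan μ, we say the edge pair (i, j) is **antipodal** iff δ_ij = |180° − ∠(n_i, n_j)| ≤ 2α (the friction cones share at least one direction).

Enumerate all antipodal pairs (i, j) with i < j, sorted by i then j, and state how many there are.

count = 4; pairs: (0,2), (0,3), (1,3), (1,4)

α = atan 0.4 = 21.80°;  2α = 43.60°
n_0 = (-0.6017, -0.7987)
n_1 = (+0.1248, -0.9922)
n_2 = (+0.9421, +0.3354)
n_3 = (+0.2085, +0.9780)
n_4 = (-0.6062, +0.7953)
  (0,1): δ = 135.83°  ·
  (0,2): δ = 33.41°  ✓
  (0,3): δ = 24.96°  ✓
  (0,4): δ = 74.31°  ·
  (1,2): δ = 77.57°  ·
  (1,3): δ = 19.21°  ✓
  (1,4): δ = 30.14°  ✓
  (2,3): δ = 121.64°  ·
  (2,4): δ = 72.28°  ·
  (3,4): δ = 130.65°  ·
antipodal pairs: 4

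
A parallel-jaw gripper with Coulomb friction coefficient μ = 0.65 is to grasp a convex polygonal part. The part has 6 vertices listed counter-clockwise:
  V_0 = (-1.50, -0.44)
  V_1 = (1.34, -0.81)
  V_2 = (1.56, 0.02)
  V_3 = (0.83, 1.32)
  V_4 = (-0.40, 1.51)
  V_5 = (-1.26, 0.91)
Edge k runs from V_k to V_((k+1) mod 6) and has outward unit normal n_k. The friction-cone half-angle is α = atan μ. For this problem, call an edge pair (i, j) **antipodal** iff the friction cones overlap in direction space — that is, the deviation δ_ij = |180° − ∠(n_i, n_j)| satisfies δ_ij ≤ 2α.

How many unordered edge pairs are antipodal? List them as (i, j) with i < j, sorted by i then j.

α = atan 0.65 = 33.02°;  2α = 66.05°
n_0 = (-0.1292, -0.9916)
n_1 = (+0.9666, -0.2562)
n_2 = (+0.8719, +0.4896)
n_3 = (+0.1527, +0.9883)
n_4 = (-0.5722, +0.8201)
n_5 = (-0.9846, +0.1750)
  (0,1): δ = 97.42°  ·
  (0,2): δ = 53.26°  ✓
  (0,3): δ = 1.36°  ✓
  (0,4): δ = 42.33°  ✓
  (0,5): δ = 87.34°  ·
  (1,2): δ = 135.84°  ·
  (1,3): δ = 83.94°  ·
  (1,4): δ = 40.25°  ✓
  (1,5): δ = 4.76°  ✓
  (2,3): δ = 128.10°  ·
  (2,4): δ = 84.41°  ·
  (2,5): δ = 39.40°  ✓
  (3,4): δ = 136.32°  ·
  (3,5): δ = 91.30°  ·
  (4,5): δ = 134.98°  ·
antipodal pairs: 6

count = 6; pairs: (0,2), (0,3), (0,4), (1,4), (1,5), (2,5)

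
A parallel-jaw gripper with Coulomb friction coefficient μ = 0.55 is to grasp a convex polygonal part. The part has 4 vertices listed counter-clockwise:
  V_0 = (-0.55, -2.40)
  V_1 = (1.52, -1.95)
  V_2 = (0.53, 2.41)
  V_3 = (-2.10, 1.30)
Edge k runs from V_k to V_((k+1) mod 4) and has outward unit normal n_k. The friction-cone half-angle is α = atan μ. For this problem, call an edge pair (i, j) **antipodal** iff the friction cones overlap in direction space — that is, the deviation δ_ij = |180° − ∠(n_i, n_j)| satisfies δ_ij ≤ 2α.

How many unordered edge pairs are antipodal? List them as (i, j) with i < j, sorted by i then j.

α = atan 0.55 = 28.81°;  2α = 57.62°
n_0 = (+0.2124, -0.9772)
n_1 = (+0.9752, +0.2214)
n_2 = (-0.3888, +0.9213)
n_3 = (-0.9223, -0.3864)
  (0,1): δ = 89.47°  ·
  (0,2): δ = 10.62°  ✓
  (0,3): δ = 100.46°  ·
  (1,2): δ = 79.91°  ·
  (1,3): δ = 9.94°  ✓
  (2,3): δ = 90.15°  ·
antipodal pairs: 2

count = 2; pairs: (0,2), (1,3)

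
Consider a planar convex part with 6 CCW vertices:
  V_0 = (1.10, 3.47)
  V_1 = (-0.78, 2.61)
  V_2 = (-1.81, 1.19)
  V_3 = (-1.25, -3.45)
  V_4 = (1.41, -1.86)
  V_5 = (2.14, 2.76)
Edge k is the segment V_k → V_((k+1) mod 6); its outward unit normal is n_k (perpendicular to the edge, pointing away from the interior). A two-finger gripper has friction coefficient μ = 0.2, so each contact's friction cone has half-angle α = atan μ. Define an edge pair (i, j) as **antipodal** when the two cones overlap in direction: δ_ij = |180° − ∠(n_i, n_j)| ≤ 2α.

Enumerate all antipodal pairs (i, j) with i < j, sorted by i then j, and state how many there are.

count = 2; pairs: (0,3), (2,4)

α = atan 0.2 = 11.31°;  2α = 22.62°
n_0 = (-0.4160, +0.9094)
n_1 = (-0.8095, +0.5872)
n_2 = (-0.9928, -0.1198)
n_3 = (+0.5131, -0.8583)
n_4 = (+0.9877, -0.1561)
n_5 = (+0.5638, +0.8259)
  (0,1): δ = 150.54°  ·
  (0,2): δ = 107.70°  ·
  (0,3): δ = 6.29°  ✓
  (0,4): δ = 56.44°  ·
  (0,5): δ = 121.10°  ·
  (1,2): δ = 137.16°  ·
  (1,3): δ = 23.18°  ·
  (1,4): δ = 26.98°  ·
  (1,5): δ = 91.63°  ·
  (2,3): δ = 66.01°  ·
  (2,4): δ = 15.86°  ✓
  (2,5): δ = 48.80°  ·
  (3,4): δ = 129.85°  ·
  (3,5): δ = 65.19°  ·
  (4,5): δ = 115.34°  ·
antipodal pairs: 2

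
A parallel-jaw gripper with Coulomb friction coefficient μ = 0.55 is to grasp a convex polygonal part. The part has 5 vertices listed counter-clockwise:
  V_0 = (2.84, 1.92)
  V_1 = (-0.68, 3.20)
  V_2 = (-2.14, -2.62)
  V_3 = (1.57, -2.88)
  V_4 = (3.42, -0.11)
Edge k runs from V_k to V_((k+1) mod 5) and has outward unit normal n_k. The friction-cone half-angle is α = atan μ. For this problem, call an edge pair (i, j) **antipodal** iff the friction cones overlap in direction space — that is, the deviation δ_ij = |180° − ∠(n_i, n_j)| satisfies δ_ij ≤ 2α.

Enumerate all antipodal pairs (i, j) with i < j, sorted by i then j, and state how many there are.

α = atan 0.55 = 28.81°;  2α = 57.62°
n_0 = (+0.3417, +0.9398)
n_1 = (-0.9699, +0.2433)
n_2 = (-0.0699, -0.9976)
n_3 = (+0.8316, -0.5554)
n_4 = (+0.9615, +0.2747)
  (0,1): δ = 84.10°  ·
  (0,2): δ = 15.97°  ✓
  (0,3): δ = 76.25°  ·
  (0,4): δ = 125.93°  ·
  (1,2): δ = 79.93°  ·
  (1,3): δ = 19.66°  ✓
  (1,4): δ = 30.03°  ✓
  (2,3): δ = 119.73°  ·
  (2,4): δ = 70.05°  ·
  (3,4): δ = 130.32°  ·
antipodal pairs: 3

count = 3; pairs: (0,2), (1,3), (1,4)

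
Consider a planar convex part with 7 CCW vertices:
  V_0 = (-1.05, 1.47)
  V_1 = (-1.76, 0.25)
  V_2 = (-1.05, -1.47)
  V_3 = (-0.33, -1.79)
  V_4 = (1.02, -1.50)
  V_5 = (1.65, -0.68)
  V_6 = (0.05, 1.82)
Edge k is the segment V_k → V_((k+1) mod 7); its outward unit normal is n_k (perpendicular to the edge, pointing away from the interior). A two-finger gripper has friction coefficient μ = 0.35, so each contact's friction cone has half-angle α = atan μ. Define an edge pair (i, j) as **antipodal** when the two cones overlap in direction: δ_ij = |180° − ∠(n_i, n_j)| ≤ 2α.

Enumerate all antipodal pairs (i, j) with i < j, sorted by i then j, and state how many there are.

α = atan 0.35 = 19.29°;  2α = 38.58°
n_0 = (-0.8643, +0.5030)
n_1 = (-0.9243, -0.3816)
n_2 = (-0.4061, -0.9138)
n_3 = (+0.2100, -0.9777)
n_4 = (+0.7930, -0.6092)
n_5 = (+0.8423, +0.5391)
n_6 = (-0.3032, +0.9529)
  (0,1): δ = 127.37°  ·
  (0,2): δ = 83.76°  ·
  (0,3): δ = 47.68°  ·
  (0,4): δ = 7.34°  ✓
  (0,5): δ = 62.82°  ·
  (0,6): δ = 137.85°  ·
  (1,2): δ = 136.39°  ·
  (1,3): δ = 100.31°  ·
  (1,4): δ = 59.97°  ·
  (1,5): δ = 10.19°  ✓
  (1,6): δ = 85.22°  ·
  (2,3): δ = 143.91°  ·
  (2,4): δ = 103.57°  ·
  (2,5): δ = 33.42°  ✓
  (2,6): δ = 41.61°  ·
  (3,4): δ = 139.66°  ·
  (3,5): δ = 69.50°  ·
  (3,6): δ = 5.53°  ✓
  (4,5): δ = 109.85°  ·
  (4,6): δ = 34.82°  ✓
  (5,6): δ = 104.97°  ·
antipodal pairs: 5

count = 5; pairs: (0,4), (1,5), (2,5), (3,6), (4,6)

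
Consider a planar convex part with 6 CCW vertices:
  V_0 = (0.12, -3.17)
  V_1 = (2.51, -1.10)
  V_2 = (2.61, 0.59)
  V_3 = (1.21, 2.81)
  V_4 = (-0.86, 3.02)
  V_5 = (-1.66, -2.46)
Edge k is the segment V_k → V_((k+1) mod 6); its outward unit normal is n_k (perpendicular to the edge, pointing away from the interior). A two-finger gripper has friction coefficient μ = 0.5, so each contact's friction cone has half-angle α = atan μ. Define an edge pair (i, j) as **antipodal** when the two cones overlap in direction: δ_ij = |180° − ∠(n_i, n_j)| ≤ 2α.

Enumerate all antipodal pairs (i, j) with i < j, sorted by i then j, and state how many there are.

count = 6; pairs: (0,3), (0,4), (1,4), (2,4), (2,5), (3,5)

α = atan 0.5 = 26.57°;  2α = 53.13°
n_0 = (+0.6547, -0.7559)
n_1 = (+0.9983, -0.0591)
n_2 = (+0.8459, +0.5334)
n_3 = (+0.1009, +0.9949)
n_4 = (-0.9895, +0.1445)
n_5 = (-0.3705, -0.9288)
  (0,1): δ = 134.28°  ·
  (0,2): δ = 98.66°  ·
  (0,3): δ = 46.69°  ✓
  (0,4): δ = 40.80°  ✓
  (0,5): δ = 117.36°  ·
  (1,2): δ = 144.38°  ·
  (1,3): δ = 92.41°  ·
  (1,4): δ = 4.92°  ✓
  (1,5): δ = 71.64°  ·
  (2,3): δ = 128.03°  ·
  (2,4): δ = 40.54°  ✓
  (2,5): δ = 36.02°  ✓
  (3,4): δ = 92.51°  ·
  (3,5): δ = 15.95°  ✓
  (4,5): δ = 103.44°  ·
antipodal pairs: 6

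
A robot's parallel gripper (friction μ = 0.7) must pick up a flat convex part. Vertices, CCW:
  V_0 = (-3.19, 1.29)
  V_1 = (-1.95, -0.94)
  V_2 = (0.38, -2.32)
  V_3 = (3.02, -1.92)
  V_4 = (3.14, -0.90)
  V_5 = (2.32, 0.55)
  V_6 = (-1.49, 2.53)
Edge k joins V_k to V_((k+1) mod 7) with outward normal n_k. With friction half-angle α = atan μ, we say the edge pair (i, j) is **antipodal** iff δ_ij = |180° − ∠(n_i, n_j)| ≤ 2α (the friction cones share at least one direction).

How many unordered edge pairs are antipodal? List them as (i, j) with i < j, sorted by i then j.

count = 11; pairs: (0,3), (0,4), (0,5), (1,3), (1,4), (1,5), (1,6), (2,4), (2,5), (2,6), (3,6)

α = atan 0.7 = 34.99°;  2α = 69.98°
n_0 = (-0.8740, -0.4860)
n_1 = (-0.5096, -0.8604)
n_2 = (+0.1498, -0.9887)
n_3 = (+0.9932, -0.1168)
n_4 = (+0.8705, +0.4923)
n_5 = (+0.4611, +0.8873)
n_6 = (-0.5893, +0.8079)
  (0,1): δ = 149.71°  ·
  (0,2): δ = 110.46°  ·
  (0,3): δ = 35.79°  ✓
  (0,4): δ = 0.41°  ✓
  (0,5): δ = 33.46°  ✓
  (0,6): δ = 97.03°  ·
  (1,2): δ = 140.75°  ·
  (1,3): δ = 66.07°  ✓
  (1,4): δ = 29.87°  ✓
  (1,5): δ = 3.18°  ✓
  (1,6): δ = 66.74°  ✓
  (2,3): δ = 105.33°  ·
  (2,4): δ = 69.13°  ✓
  (2,5): δ = 36.08°  ✓
  (2,6): δ = 27.49°  ✓
  (3,4): δ = 143.80°  ·
  (3,5): δ = 110.75°  ·
  (3,6): δ = 47.18°  ✓
  (4,5): δ = 146.95°  ·
  (4,6): δ = 83.38°  ·
  (5,6): δ = 116.43°  ·
antipodal pairs: 11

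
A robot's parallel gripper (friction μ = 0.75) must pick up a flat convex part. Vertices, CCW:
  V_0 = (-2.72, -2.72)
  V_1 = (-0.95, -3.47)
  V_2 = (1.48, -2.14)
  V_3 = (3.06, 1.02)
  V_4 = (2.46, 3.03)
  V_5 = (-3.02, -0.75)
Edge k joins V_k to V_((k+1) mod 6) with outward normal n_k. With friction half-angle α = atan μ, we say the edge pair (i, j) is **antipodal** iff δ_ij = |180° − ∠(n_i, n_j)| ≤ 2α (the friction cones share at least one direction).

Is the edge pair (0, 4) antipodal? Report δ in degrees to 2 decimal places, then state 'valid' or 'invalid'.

δ = 57.56°, valid

α = atan 0.75 = 36.87°;  2α = 73.74°
edge 0: e_0 = (+1.77, -0.75);  n_0 = (-0.3901, -0.9208)
edge 4: e_4 = (-5.48, -3.78);  n_4 = (-0.5678, +0.8232)
∠(n_0, n_4) = 122.44°
δ = |180° − 122.44°| = 57.56°
57.56° ≤ 2α = 73.74°  →  valid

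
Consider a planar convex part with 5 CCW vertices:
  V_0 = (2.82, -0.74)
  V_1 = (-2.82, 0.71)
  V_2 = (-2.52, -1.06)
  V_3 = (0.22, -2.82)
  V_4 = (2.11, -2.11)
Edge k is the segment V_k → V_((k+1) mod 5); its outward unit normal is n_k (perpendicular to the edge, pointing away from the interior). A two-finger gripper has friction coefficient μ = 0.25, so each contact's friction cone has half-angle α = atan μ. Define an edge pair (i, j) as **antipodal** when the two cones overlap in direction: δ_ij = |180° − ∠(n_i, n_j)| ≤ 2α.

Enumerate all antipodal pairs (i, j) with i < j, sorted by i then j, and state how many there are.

count = 1; pairs: (0,2)

α = atan 0.25 = 14.04°;  2α = 28.07°
n_0 = (+0.2490, +0.9685)
n_1 = (-0.9859, -0.1671)
n_2 = (-0.5404, -0.8414)
n_3 = (+0.3517, -0.9361)
n_4 = (+0.8879, -0.4601)
  (0,1): δ = 65.96°  ·
  (0,2): δ = 18.30°  ✓
  (0,3): δ = 35.01°  ·
  (0,4): δ = 77.02°  ·
  (1,2): δ = 132.33°  ·
  (1,3): δ = 79.03°  ·
  (1,4): δ = 37.02°  ·
  (2,3): δ = 126.70°  ·
  (2,4): δ = 84.68°  ·
  (3,4): δ = 137.98°  ·
antipodal pairs: 1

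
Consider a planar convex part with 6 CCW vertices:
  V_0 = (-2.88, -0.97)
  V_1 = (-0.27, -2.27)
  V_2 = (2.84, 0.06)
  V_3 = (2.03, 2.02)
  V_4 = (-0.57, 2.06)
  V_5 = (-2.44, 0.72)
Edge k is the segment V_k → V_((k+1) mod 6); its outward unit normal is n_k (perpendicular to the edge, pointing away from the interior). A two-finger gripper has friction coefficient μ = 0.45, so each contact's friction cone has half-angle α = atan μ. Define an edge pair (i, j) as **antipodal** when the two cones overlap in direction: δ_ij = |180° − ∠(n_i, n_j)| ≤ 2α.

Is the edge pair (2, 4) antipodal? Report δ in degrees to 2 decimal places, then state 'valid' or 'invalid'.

δ = 76.83°, invalid

α = atan 0.45 = 24.23°;  2α = 48.46°
edge 2: e_2 = (-0.81, +1.96);  n_2 = (+0.9242, +0.3819)
edge 4: e_4 = (-1.87, -1.34);  n_4 = (-0.5825, +0.8129)
∠(n_2, n_4) = 103.17°
δ = |180° − 103.17°| = 76.83°
76.83° > 2α = 48.46°  →  invalid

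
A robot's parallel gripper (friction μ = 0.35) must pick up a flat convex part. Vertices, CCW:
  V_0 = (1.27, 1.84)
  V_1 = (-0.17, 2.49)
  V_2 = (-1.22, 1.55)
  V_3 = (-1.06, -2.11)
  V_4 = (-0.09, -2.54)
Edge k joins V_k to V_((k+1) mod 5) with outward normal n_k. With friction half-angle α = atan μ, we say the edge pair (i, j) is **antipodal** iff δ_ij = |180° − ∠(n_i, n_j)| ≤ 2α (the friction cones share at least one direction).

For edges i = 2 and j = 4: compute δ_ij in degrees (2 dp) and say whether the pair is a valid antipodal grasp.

δ = 19.75°, valid

α = atan 0.35 = 19.29°;  2α = 38.58°
edge 2: e_2 = (+0.16, -3.66);  n_2 = (-0.9990, -0.0437)
edge 4: e_4 = (+1.36, +4.38);  n_4 = (+0.9550, -0.2965)
∠(n_2, n_4) = 160.25°
δ = |180° − 160.25°| = 19.75°
19.75° ≤ 2α = 38.58°  →  valid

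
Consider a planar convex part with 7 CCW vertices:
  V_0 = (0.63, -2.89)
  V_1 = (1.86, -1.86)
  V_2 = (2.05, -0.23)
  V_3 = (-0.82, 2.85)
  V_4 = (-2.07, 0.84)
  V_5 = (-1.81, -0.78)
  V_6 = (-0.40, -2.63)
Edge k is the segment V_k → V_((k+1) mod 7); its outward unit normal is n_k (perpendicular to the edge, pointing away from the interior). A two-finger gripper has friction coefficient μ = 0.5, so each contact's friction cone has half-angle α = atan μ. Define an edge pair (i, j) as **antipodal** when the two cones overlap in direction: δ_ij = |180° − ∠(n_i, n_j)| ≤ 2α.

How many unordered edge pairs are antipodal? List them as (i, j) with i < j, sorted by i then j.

count = 7; pairs: (0,3), (1,3), (1,4), (1,5), (2,4), (2,5), (2,6)

α = atan 0.5 = 26.57°;  2α = 53.13°
n_0 = (+0.6420, -0.7667)
n_1 = (+0.9933, -0.1158)
n_2 = (+0.7316, +0.6817)
n_3 = (-0.8492, +0.5281)
n_4 = (-0.9874, -0.1585)
n_5 = (-0.7953, -0.6062)
n_6 = (-0.2447, -0.9696)
  (0,1): δ = 136.59°  ·
  (0,2): δ = 86.96°  ·
  (0,3): δ = 18.18°  ✓
  (0,4): δ = 59.18°  ·
  (0,5): δ = 87.37°  ·
  (0,6): δ = 125.89°  ·
  (1,2): δ = 130.37°  ·
  (1,3): δ = 25.23°  ✓
  (1,4): δ = 15.77°  ✓
  (1,5): δ = 43.96°  ✓
  (1,6): δ = 82.48°  ·
  (2,3): δ = 74.86°  ·
  (2,4): δ = 33.86°  ✓
  (2,5): δ = 5.67°  ✓
  (2,6): δ = 32.85°  ✓
  (3,4): δ = 139.01°  ·
  (3,5): δ = 110.81°  ·
  (3,6): δ = 72.29°  ·
  (4,5): δ = 151.80°  ·
  (4,6): δ = 113.28°  ·
  (5,6): δ = 141.48°  ·
antipodal pairs: 7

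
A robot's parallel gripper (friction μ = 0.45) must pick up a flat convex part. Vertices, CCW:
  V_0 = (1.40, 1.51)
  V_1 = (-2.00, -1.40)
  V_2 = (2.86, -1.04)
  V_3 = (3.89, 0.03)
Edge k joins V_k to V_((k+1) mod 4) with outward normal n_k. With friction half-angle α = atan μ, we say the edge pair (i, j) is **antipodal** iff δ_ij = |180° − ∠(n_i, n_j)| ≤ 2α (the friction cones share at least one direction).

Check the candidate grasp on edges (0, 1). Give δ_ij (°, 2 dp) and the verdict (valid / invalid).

δ = 36.32°, valid

α = atan 0.45 = 24.23°;  2α = 48.46°
edge 0: e_0 = (-3.40, -2.91);  n_0 = (-0.6502, +0.7597)
edge 1: e_1 = (+4.86, +0.36);  n_1 = (+0.0739, -0.9973)
∠(n_0, n_1) = 143.68°
δ = |180° − 143.68°| = 36.32°
36.32° ≤ 2α = 48.46°  →  valid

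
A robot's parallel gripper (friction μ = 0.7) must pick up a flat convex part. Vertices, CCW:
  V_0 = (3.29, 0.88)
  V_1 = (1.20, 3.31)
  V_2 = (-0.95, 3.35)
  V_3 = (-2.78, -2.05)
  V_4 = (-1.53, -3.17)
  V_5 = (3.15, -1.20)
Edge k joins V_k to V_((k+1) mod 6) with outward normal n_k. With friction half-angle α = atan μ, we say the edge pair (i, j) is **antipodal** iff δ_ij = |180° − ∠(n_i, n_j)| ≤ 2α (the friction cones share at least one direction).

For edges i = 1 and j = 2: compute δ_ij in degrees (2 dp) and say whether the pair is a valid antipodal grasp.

α = atan 0.7 = 34.99°;  2α = 69.98°
edge 1: e_1 = (-2.15, +0.04);  n_1 = (+0.0186, +0.9998)
edge 2: e_2 = (-1.83, -5.40);  n_2 = (-0.9471, +0.3210)
∠(n_1, n_2) = 72.34°
δ = |180° − 72.34°| = 107.66°
107.66° > 2α = 69.98°  →  invalid

δ = 107.66°, invalid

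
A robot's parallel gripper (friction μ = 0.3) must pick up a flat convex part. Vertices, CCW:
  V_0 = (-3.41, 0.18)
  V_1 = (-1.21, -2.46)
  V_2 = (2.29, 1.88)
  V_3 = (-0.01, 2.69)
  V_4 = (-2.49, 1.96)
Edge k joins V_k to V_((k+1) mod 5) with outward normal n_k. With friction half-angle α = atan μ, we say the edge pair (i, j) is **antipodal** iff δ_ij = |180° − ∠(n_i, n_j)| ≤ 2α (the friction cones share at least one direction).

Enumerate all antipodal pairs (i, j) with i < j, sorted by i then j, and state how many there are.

count = 2; pairs: (0,2), (1,4)

α = atan 0.3 = 16.70°;  2α = 33.40°
n_0 = (-0.7682, -0.6402)
n_1 = (+0.7784, -0.6278)
n_2 = (+0.3322, +0.9432)
n_3 = (-0.2824, +0.9593)
n_4 = (-0.8884, +0.4592)
  (0,1): δ = 78.69°  ·
  (0,2): δ = 30.79°  ✓
  (0,3): δ = 66.60°  ·
  (0,4): δ = 112.86°  ·
  (1,2): δ = 70.52°  ·
  (1,3): δ = 34.71°  ·
  (1,4): δ = 11.55°  ✓
  (2,3): δ = 144.20°  ·
  (2,4): δ = 97.93°  ·
  (3,4): δ = 133.73°  ·
antipodal pairs: 2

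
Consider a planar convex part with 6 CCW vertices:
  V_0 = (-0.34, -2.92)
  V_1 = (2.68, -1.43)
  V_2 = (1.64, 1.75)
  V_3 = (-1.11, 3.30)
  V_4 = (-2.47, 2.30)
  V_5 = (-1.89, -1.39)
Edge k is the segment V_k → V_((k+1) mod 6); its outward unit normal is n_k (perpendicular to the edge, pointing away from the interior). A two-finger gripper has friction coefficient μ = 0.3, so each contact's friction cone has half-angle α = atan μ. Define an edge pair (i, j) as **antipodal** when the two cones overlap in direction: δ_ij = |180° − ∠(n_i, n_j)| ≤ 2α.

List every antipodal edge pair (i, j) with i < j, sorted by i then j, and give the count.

count = 4; pairs: (0,3), (1,4), (1,5), (2,5)

α = atan 0.3 = 16.70°;  2α = 33.40°
n_0 = (+0.4425, -0.8968)
n_1 = (+0.9505, +0.3108)
n_2 = (+0.4910, +0.8712)
n_3 = (-0.5924, +0.8057)
n_4 = (-0.9879, -0.1553)
n_5 = (-0.7025, -0.7117)
  (0,1): δ = 98.15°  ·
  (0,2): δ = 55.67°  ·
  (0,3): δ = 10.07°  ✓
  (0,4): δ = 72.67°  ·
  (0,5): δ = 109.11°  ·
  (1,2): δ = 137.52°  ·
  (1,3): δ = 71.78°  ·
  (1,4): δ = 9.18°  ✓
  (1,5): δ = 27.26°  ✓
  (2,3): δ = 114.27°  ·
  (2,4): δ = 51.66°  ·
  (2,5): δ = 15.22°  ✓
  (3,4): δ = 117.39°  ·
  (3,5): δ = 80.95°  ·
  (4,5): δ = 143.56°  ·
antipodal pairs: 4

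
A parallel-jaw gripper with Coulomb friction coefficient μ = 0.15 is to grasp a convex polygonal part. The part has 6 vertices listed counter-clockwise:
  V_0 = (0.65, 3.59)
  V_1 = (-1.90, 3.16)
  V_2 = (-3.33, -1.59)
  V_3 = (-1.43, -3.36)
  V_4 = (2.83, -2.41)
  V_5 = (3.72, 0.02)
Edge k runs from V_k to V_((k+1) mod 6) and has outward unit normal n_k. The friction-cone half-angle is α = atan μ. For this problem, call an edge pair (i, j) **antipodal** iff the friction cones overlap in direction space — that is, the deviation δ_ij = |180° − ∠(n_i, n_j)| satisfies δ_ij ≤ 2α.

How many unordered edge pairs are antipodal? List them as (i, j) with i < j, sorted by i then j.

count = 3; pairs: (0,3), (1,4), (2,5)

α = atan 0.15 = 8.53°;  2α = 17.06°
n_0 = (-0.1663, +0.9861)
n_1 = (-0.9575, +0.2883)
n_2 = (-0.6816, -0.7317)
n_3 = (+0.2177, -0.9760)
n_4 = (+0.9390, -0.3439)
n_5 = (+0.7582, +0.6520)
  (0,1): δ = 116.33°  ·
  (0,2): δ = 52.54°  ·
  (0,3): δ = 3.00°  ✓
  (0,4): δ = 60.31°  ·
  (0,5): δ = 121.12°  ·
  (1,2): δ = 116.22°  ·
  (1,3): δ = 60.67°  ·
  (1,4): δ = 3.36°  ✓
  (1,5): δ = 57.45°  ·
  (2,3): δ = 124.46°  ·
  (2,4): δ = 67.14°  ·
  (2,5): δ = 6.34°  ✓
  (3,4): δ = 122.69°  ·
  (3,5): δ = 61.88°  ·
  (4,5): δ = 119.19°  ·
antipodal pairs: 3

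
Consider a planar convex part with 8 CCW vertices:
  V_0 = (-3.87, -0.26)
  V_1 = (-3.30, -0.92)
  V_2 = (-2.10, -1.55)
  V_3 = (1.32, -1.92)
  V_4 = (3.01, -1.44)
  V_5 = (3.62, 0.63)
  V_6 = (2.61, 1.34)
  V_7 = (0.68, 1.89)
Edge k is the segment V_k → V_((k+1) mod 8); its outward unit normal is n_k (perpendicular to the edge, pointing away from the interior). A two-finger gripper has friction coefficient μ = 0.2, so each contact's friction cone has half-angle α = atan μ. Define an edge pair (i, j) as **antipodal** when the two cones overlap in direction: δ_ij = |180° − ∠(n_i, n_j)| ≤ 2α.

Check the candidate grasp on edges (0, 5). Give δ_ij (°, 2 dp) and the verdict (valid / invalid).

δ = 14.08°, valid

α = atan 0.2 = 11.31°;  2α = 22.62°
edge 0: e_0 = (+0.57, -0.66);  n_0 = (-0.7568, -0.6536)
edge 5: e_5 = (-1.01, +0.71);  n_5 = (+0.5751, +0.8181)
∠(n_0, n_5) = 165.92°
δ = |180° − 165.92°| = 14.08°
14.08° ≤ 2α = 22.62°  →  valid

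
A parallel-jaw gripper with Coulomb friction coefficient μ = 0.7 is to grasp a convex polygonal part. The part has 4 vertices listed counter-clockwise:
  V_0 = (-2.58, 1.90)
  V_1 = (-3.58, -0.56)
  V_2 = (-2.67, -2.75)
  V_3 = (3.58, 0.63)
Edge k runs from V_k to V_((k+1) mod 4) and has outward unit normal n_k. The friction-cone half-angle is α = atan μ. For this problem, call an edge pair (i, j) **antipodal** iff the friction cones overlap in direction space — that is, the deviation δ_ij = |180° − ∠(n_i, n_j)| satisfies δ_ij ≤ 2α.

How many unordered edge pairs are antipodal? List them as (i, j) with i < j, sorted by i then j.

count = 3; pairs: (0,2), (1,3), (2,3)

α = atan 0.7 = 34.99°;  2α = 69.98°
n_0 = (-0.9264, +0.3766)
n_1 = (-0.9235, -0.3837)
n_2 = (+0.4757, -0.8796)
n_3 = (+0.2019, +0.9794)
  (0,1): δ = 135.31°  ·
  (0,2): δ = 39.47°  ✓
  (0,3): δ = 100.47°  ·
  (1,2): δ = 84.16°  ·
  (1,3): δ = 55.79°  ✓
  (2,3): δ = 40.05°  ✓
antipodal pairs: 3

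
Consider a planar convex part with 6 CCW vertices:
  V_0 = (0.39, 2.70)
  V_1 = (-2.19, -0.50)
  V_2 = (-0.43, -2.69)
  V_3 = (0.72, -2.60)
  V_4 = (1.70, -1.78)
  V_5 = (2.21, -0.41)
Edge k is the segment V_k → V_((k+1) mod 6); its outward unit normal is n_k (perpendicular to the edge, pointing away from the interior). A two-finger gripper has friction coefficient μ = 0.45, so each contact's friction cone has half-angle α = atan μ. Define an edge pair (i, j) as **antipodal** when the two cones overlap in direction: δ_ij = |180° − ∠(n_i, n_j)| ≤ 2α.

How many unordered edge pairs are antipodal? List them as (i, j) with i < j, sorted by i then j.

α = atan 0.45 = 24.23°;  2α = 48.46°
n_0 = (-0.7785, +0.6277)
n_1 = (-0.7795, -0.6264)
n_2 = (+0.0780, -0.9970)
n_3 = (+0.6417, -0.7669)
n_4 = (+0.9372, -0.3489)
n_5 = (+0.8631, +0.5051)
  (0,1): δ = 102.34°  ·
  (0,2): δ = 46.65°  ✓
  (0,3): δ = 11.20°  ✓
  (0,4): δ = 18.46°  ✓
  (0,5): δ = 69.21°  ·
  (1,2): δ = 124.31°  ·
  (1,3): δ = 88.87°  ·
  (1,4): δ = 59.21°  ·
  (1,5): δ = 8.45°  ✓
  (2,3): δ = 144.55°  ·
  (2,4): δ = 114.89°  ·
  (2,5): δ = 64.14°  ·
  (3,4): δ = 150.34°  ·
  (3,5): δ = 99.58°  ·
  (4,5): δ = 129.25°  ·
antipodal pairs: 4

count = 4; pairs: (0,2), (0,3), (0,4), (1,5)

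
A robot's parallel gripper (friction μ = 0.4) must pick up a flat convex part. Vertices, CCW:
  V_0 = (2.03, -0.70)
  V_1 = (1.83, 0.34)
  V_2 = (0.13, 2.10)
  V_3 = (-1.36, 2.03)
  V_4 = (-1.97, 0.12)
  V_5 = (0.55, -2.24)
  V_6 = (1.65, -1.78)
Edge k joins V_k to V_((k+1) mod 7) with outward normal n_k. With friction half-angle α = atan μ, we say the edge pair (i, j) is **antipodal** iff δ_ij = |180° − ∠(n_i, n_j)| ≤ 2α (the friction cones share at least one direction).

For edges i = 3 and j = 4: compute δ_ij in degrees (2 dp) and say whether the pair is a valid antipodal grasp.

δ = 115.41°, invalid

α = atan 0.4 = 21.80°;  2α = 43.60°
edge 3: e_3 = (-0.61, -1.91);  n_3 = (-0.9526, +0.3042)
edge 4: e_4 = (+2.52, -2.36);  n_4 = (-0.6836, -0.7299)
∠(n_3, n_4) = 64.59°
δ = |180° − 64.59°| = 115.41°
115.41° > 2α = 43.60°  →  invalid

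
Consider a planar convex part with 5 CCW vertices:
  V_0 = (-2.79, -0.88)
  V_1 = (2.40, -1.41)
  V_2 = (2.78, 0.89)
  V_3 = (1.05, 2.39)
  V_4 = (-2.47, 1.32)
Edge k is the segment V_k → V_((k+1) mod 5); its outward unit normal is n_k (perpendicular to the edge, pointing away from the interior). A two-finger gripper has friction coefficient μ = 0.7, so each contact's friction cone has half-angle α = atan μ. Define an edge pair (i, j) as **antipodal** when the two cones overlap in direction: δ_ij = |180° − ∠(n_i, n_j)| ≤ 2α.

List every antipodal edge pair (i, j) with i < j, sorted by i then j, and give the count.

count = 5; pairs: (0,2), (0,3), (1,3), (1,4), (2,4)

α = atan 0.7 = 34.99°;  2α = 69.98°
n_0 = (-0.1016, -0.9948)
n_1 = (+0.9866, -0.1630)
n_2 = (+0.6551, +0.7555)
n_3 = (-0.2908, +0.9568)
n_4 = (-0.9896, +0.1439)
  (0,1): δ = 93.55°  ·
  (0,2): δ = 35.10°  ✓
  (0,3): δ = 22.74°  ✓
  (0,4): δ = 87.55°  ·
  (1,2): δ = 121.55°  ·
  (1,3): δ = 63.71°  ✓
  (1,4): δ = 1.11°  ✓
  (2,3): δ = 122.16°  ·
  (2,4): δ = 57.35°  ✓
  (3,4): δ = 115.18°  ·
antipodal pairs: 5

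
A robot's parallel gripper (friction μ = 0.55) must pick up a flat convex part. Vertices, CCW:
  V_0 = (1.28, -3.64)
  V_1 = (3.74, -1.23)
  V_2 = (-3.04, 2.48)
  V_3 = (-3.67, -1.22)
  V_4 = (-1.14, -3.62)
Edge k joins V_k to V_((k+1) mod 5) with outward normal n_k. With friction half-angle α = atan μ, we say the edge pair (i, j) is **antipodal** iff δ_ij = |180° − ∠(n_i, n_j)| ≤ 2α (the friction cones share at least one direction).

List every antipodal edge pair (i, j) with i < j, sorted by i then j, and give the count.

α = atan 0.55 = 28.81°;  2α = 57.62°
n_0 = (+0.6998, -0.7143)
n_1 = (+0.4800, +0.8773)
n_2 = (-0.9858, +0.1679)
n_3 = (-0.6882, -0.7255)
n_4 = (-0.0083, -1.0000)
  (0,1): δ = 73.10°  ·
  (0,2): δ = 35.93°  ✓
  (0,3): δ = 92.10°  ·
  (0,4): δ = 135.11°  ·
  (1,2): δ = 70.98°  ·
  (1,3): δ = 14.80°  ✓
  (1,4): δ = 28.21°  ✓
  (2,3): δ = 123.83°  ·
  (2,4): δ = 80.81°  ·
  (3,4): δ = 136.98°  ·
antipodal pairs: 3

count = 3; pairs: (0,2), (1,3), (1,4)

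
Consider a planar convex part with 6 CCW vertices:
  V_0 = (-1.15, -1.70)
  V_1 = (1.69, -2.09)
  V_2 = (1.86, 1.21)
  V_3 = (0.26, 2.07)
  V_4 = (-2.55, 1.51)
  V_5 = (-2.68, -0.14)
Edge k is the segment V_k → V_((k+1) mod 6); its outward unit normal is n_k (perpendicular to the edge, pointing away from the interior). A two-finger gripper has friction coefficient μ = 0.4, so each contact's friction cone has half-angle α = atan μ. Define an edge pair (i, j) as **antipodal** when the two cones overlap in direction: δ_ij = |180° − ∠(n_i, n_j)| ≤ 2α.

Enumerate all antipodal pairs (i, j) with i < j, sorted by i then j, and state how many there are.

α = atan 0.4 = 21.80°;  2α = 43.60°
n_0 = (-0.1360, -0.9907)
n_1 = (+0.9987, -0.0514)
n_2 = (+0.4734, +0.8808)
n_3 = (-0.1954, +0.9807)
n_4 = (-0.9969, +0.0785)
n_5 = (-0.7139, -0.7002)
  (0,1): δ = 85.13°  ·
  (0,2): δ = 20.44°  ✓
  (0,3): δ = 19.09°  ✓
  (0,4): δ = 93.31°  ·
  (0,5): δ = 142.26°  ·
  (1,2): δ = 115.31°  ·
  (1,3): δ = 75.78°  ·
  (1,4): δ = 1.56°  ✓
  (1,5): δ = 47.39°  ·
  (2,3): δ = 140.47°  ·
  (2,4): δ = 66.25°  ·
  (2,5): δ = 17.30°  ✓
  (3,4): δ = 105.78°  ·
  (3,5): δ = 56.83°  ·
  (4,5): δ = 131.05°  ·
antipodal pairs: 4

count = 4; pairs: (0,2), (0,3), (1,4), (2,5)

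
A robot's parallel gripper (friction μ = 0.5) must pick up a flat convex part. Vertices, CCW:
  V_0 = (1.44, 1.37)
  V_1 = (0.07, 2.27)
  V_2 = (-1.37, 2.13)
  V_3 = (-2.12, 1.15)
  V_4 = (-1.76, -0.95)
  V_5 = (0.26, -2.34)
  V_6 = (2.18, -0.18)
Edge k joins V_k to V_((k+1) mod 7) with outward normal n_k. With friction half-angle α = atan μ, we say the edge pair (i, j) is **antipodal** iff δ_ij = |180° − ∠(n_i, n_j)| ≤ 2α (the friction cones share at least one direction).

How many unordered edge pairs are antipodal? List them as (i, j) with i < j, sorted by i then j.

count = 8; pairs: (0,3), (0,4), (1,4), (1,5), (2,5), (3,5), (3,6), (4,6)

α = atan 0.5 = 26.57°;  2α = 53.13°
n_0 = (+0.5491, +0.8358)
n_1 = (-0.0968, +0.9953)
n_2 = (-0.7941, +0.6078)
n_3 = (-0.9856, -0.1690)
n_4 = (-0.5669, -0.8238)
n_5 = (+0.7474, -0.6644)
n_6 = (+0.9024, +0.4308)
  (0,1): δ = 141.14°  ·
  (0,2): δ = 94.12°  ·
  (0,3): δ = 46.97°  ✓
  (0,4): δ = 1.23°  ✓
  (0,5): δ = 81.67°  ·
  (0,6): δ = 148.82°  ·
  (1,2): δ = 132.98°  ·
  (1,3): δ = 85.83°  ·
  (1,4): δ = 40.09°  ✓
  (1,5): δ = 42.81°  ✓
  (1,6): δ = 109.97°  ·
  (2,3): δ = 132.85°  ·
  (2,4): δ = 87.11°  ·
  (2,5): δ = 4.21°  ✓
  (2,6): δ = 62.95°  ·
  (3,4): δ = 134.26°  ·
  (3,5): δ = 51.36°  ✓
  (3,6): δ = 15.79°  ✓
  (4,5): δ = 97.10°  ·
  (4,6): δ = 29.95°  ✓
  (5,6): δ = 112.85°  ·
antipodal pairs: 8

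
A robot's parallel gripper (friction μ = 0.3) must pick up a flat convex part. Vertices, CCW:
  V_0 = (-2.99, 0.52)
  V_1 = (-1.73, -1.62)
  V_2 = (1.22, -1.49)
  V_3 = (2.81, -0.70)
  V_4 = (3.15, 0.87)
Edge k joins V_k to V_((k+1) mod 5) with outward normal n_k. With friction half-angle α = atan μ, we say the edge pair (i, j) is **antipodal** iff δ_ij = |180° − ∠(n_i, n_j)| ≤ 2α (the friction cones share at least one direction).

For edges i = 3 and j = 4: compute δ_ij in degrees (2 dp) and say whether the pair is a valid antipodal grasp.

δ = 74.52°, invalid

α = atan 0.3 = 16.70°;  2α = 33.40°
edge 3: e_3 = (+0.34, +1.57);  n_3 = (+0.9773, -0.2117)
edge 4: e_4 = (-6.14, -0.35);  n_4 = (-0.0569, +0.9984)
∠(n_3, n_4) = 105.48°
δ = |180° − 105.48°| = 74.52°
74.52° > 2α = 33.40°  →  invalid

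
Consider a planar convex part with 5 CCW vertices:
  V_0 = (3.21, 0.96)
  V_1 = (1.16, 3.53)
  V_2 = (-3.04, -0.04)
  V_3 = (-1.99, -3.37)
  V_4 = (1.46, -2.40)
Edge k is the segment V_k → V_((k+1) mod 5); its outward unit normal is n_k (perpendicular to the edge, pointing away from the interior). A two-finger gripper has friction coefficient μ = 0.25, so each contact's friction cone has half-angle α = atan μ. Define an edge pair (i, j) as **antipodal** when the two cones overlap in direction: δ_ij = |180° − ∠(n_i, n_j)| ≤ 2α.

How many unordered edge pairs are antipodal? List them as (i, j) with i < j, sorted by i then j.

α = atan 0.25 = 14.04°;  2α = 28.07°
n_0 = (+0.7818, +0.6236)
n_1 = (-0.6476, +0.7619)
n_2 = (-0.9537, -0.3007)
n_3 = (+0.2707, -0.9627)
n_4 = (+0.8869, -0.4619)
  (0,1): δ = 88.21°  ·
  (0,2): δ = 21.08°  ✓
  (0,3): δ = 67.13°  ·
  (0,4): δ = 113.91°  ·
  (1,2): δ = 112.86°  ·
  (1,3): δ = 24.66°  ✓
  (1,4): δ = 22.12°  ✓
  (2,3): δ = 91.80°  ·
  (2,4): δ = 45.01°  ·
  (3,4): δ = 133.22°  ·
antipodal pairs: 3

count = 3; pairs: (0,2), (1,3), (1,4)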